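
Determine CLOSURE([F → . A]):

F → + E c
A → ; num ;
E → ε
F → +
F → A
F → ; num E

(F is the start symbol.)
{ [A → . ; num ;], [F → . A] }

Start with: [F → . A]
  [F → . A] has the dot before A: add [A → . ; num ;]
No further items can be added.

CLOSURE = { [A → . ; num ;], [F → . A] }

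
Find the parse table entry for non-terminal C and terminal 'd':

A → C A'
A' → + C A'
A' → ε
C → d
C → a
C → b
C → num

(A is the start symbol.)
To find M[C, 'd'], we find productions for C where 'd' is in the predict set (PREDICT(N → α) = (FIRST(α) \ {ε}) ∪ (FOLLOW(N) if α ⇒* ε)).

C → d: PREDICT = { 'd' }
  'd' is in predict set, so this production goes in M[C, 'd']
C → a: PREDICT = { 'a' }
C → b: PREDICT = { 'b' }
C → num: PREDICT = { 'num' }

M[C, 'd'] = C → d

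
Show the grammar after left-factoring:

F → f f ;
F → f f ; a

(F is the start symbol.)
Left-factoring transforms A → αβ₁ | αβ₂ into A → αA' and A' → β₁ | β₂
(α is the longest common prefix among the alternatives). Repeat until
no nonterminal has two alternatives with a common prefix.

Round 1: F has alternatives sharing prefix 'f f ;'. Introduce F': F → f f ; F'
  Add: F' → ε
  Add: F' → a

No remaining common prefixes — done.

Resulting grammar:
F → f f ; F'
F' → ε
F' → a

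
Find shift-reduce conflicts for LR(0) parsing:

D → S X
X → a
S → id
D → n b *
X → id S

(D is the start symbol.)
No shift-reduce conflicts

A shift-reduce conflict occurs when an LR(0) state has both:
  - a complete (reduce) item [A → α .] (dot at the end), and
  - a shift item [B → β . c γ] (dot before a terminal).

Augment with D' → D and build the canonical LR(0) collection (I0 = CLOSURE({[D' → . D]}), then GOTO on every symbol after a dot until no new states appear). It has 11 states:
  I0: { [D → . S X], [D → . n b *], [D' → . D], [S → . id] }  — shift
  I1: { [D' → D .] }  — accept
  I2: { [D → S . X], [X → . a], [X → . id S] }  — shift
  I3: { [S → id .] }  — reduce
  I4: { [D → n . b *] }  — shift
  I5: { [D → n b . *] }  — shift
  I6: { [D → n b * .] }  — reduce
  I7: { [D → S X .] }  — reduce
  I8: { [X → a .] }  — reduce
  I9: { [S → . id], [X → id . S] }  — shift
  I10: { [X → id S .] }  — reduce

No state contains both a complete item and a shift item.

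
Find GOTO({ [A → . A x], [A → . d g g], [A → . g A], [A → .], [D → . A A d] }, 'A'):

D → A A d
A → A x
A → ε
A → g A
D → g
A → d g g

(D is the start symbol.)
GOTO(I, 'A') = CLOSURE({ [A → αX.β] : [A → α.Xβ] ∈ I, X = 'A' })

Items with dot before 'A', with the dot advanced:
  [A → . A x] → [A → A . x]
  [D → . A A d] → [D → A . A d]
Closure of the advanced items:
  [D → A . A d] has the dot before A: add [A → . A x], [A → .], [A → . g A], [A → . d g g]

GOTO = { [A → . A x], [A → . d g g], [A → . g A], [A → .], [A → A . x], [D → A . A d] }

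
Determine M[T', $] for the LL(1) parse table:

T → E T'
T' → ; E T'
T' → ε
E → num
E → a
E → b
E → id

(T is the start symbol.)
To find M[T', $], we find productions for T' where $ is in the predict set (PREDICT(N → α) = (FIRST(α) \ {ε}) ∪ (FOLLOW(N) if α ⇒* ε)).

Relevant sets:
  FOLLOW(T') = { $ }

T' → ; E T': PREDICT = { ';' }
T' → ε: PREDICT = { $ }
  $ is in predict set, so this production goes in M[T', $]

M[T', $] = T' → ε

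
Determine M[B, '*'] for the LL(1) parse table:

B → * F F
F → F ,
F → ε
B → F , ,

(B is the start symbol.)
B → * F F

To find M[B, '*'], we find productions for B where '*' is in the predict set (PREDICT(N → α) = (FIRST(α) \ {ε}) ∪ (FOLLOW(N) if α ⇒* ε)).

Relevant sets:
  FIRST(F) = { ',', ε }

B → * F F: PREDICT = { '*' }
  '*' is in predict set, so this production goes in M[B, '*']
B → F , ,: PREDICT = { ',' }

M[B, '*'] = B → * F F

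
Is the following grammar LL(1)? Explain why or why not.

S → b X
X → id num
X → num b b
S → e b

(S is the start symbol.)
A grammar is LL(1) if for each non-terminal N with multiple productions, the predict sets of those productions are pairwise disjoint, where PREDICT(N → α) = (FIRST(α) \ {ε}) ∪ (FOLLOW(N) if α ⇒* ε).

For S:
  PREDICT(S → b X) = { 'b' }
  PREDICT(S → e b) = { 'e' }
For X:
  PREDICT(X → id num) = { 'id' }
  PREDICT(X → num b b) = { 'num' }

All predict sets are disjoint. The grammar IS LL(1).

Answer: Yes, the grammar is LL(1).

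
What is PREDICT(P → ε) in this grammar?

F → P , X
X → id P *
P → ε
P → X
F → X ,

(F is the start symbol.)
PREDICT(P → ε) = (FIRST(RHS) \ {ε}) ∪ (FOLLOW(P) if ε ∈ FIRST(RHS), i.e. RHS ⇒* ε)
The right-hand side is ε (FIRST(ε) = { ε }), so the predict set is FOLLOW(P) = { '*', ',' }
PREDICT(P → ε) = { '*', ',' }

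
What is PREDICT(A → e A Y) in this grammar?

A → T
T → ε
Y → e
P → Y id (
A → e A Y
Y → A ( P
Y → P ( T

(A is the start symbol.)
PREDICT(A → e A Y) = (FIRST(RHS) \ {ε}) ∪ (FOLLOW(A) if ε ∈ FIRST(RHS), i.e. RHS ⇒* ε)
FIRST(e A Y) = { 'e' }
ε ∉ FIRST(e A Y), so FOLLOW(A) is not added.
PREDICT(A → e A Y) = { 'e' }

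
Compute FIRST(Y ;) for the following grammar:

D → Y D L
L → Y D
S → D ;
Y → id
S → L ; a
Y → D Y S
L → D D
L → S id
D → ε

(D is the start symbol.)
{ 'id' }

FIRST sets of the non-terminals involved (from the grammar, by fixed-point iteration):
  FIRST(Y) = { 'id' }

To compute FIRST(Y ;), process the symbols left to right:
Symbol Y is a non-terminal. Add FIRST(Y) \ {ε} = { 'id' }
Y is not nullable (ε ∉ FIRST(Y)), so stop here.
FIRST(Y ;) = { 'id' }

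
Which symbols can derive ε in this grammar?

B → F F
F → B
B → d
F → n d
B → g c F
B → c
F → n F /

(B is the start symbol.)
There are no ε-productions, so no non-terminal can derive ε.
No non-terminals are nullable.

Answer: None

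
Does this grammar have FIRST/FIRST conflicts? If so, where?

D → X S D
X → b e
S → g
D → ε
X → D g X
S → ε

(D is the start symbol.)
Yes. X → b e / X → D g X on { 'b' }

FIRST sets of the non-terminals at (or reachable through a nullable prefix from) the front of some alternative:
  FIRST(X) = { 'b', 'g' }
  FIRST(D) = { 'b', 'g', ε }

Productions for D:
  D → X S D: FIRST = { 'b', 'g' }
  D → ε: FIRST = { ε }
Productions for X:
  X → b e: FIRST = { 'b' }
  X → D g X: FIRST = { 'b', 'g' }
Productions for S:
  S → g: FIRST = { 'g' }
  S → ε: FIRST = { ε }

Conflict for X: X → b e and X → D g X
  Overlap: { 'b' }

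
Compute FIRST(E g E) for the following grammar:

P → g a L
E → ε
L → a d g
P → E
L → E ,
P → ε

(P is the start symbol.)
FIRST sets of the non-terminals involved (from the grammar, by fixed-point iteration):
  FIRST(E) = { ε }

To compute FIRST(E g E), process the symbols left to right:
Symbol E is a non-terminal. Add FIRST(E) \ {ε} = { }
E is nullable (ε ∈ FIRST(E)), continue to the next symbol.
Symbol g is a terminal. Add 'g' and stop.
FIRST(E g E) = { 'g' }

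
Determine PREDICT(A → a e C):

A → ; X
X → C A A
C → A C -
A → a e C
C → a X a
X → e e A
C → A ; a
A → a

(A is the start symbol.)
{ 'a' }

PREDICT(A → a e C) = (FIRST(RHS) \ {ε}) ∪ (FOLLOW(A) if ε ∈ FIRST(RHS), i.e. RHS ⇒* ε)
FIRST(a e C) = { 'a' }
ε ∉ FIRST(a e C), so FOLLOW(A) is not added.
PREDICT(A → a e C) = { 'a' }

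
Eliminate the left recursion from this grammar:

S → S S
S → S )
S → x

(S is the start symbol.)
S is directly left-recursive. The standard transformation for
  A → A α₁ | ... | A α_m | β₁ | ... | β_n
is
  A  → β₁ A' | ... | β_n A'
  A' → α₁ A' | ... | α_m A' | ε

S → x becomes S → x S'
S → S S becomes S' → S S'
S → S ) becomes S' → ) S'
Add S' → ε

Resulting grammar:
S → x S'
S' → S S'
S' → ) S'
S' → ε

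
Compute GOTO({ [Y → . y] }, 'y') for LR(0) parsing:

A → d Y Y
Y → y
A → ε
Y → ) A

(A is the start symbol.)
{ [Y → y .] }

GOTO(I, 'y') = CLOSURE({ [A → αX.β] : [A → α.Xβ] ∈ I, X = 'y' })

Items with dot before 'y', with the dot advanced:
  [Y → . y] → [Y → y .]
Closure adds nothing (no advanced item has the dot before a non-terminal).

GOTO = { [Y → y .] }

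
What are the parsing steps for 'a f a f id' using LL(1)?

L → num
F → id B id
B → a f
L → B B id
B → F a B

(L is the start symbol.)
LL(1) parsing maintains a stack (initially the start symbol over $) and the input. At each step: if the stack top is a terminal, match it against the current input token; if it is a non-terminal N, replace it with the RHS of M[N, lookahead] (the unique production whose predict set contains the lookahead).

Stack is shown with the top on the left.

Stack       Input         Action
--------------------------------
L $         a f a f id $  output L → B B id
B B id $    a f a f id $  output B → a f
a f B id $  a f a f id $  match 'a'
f B id $    f a f id $    match 'f'
B id $      a f id $      output B → a f
a f id $    a f id $      match 'a'
f id $      f id $        match 'f'
id $        id $          match 'id'
$           $             accept

The string is accepted.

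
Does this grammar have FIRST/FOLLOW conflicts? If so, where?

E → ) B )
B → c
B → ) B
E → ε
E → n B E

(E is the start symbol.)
No FIRST/FOLLOW conflicts.

A FIRST/FOLLOW conflict occurs when a non-terminal N has a nullable alternative N → β (β ⇒* ε) and another alternative N → α with FIRST(α) ∩ FOLLOW(N) ≠ ∅: on such a lookahead the parser cannot decide between expanding α and letting N vanish via β.

Nullable non-terminals: E.

E: nullable alternative(s) E → ε; FOLLOW(E) = { $ }
  E → ) B ): FIRST \ {ε} = { ')' } — disjoint from FOLLOW(E)
  E → ε: FIRST \ {ε} = { } — this is the only nullable alternative, skip
  E → n B E: FIRST \ {ε} = { 'n' } — disjoint from FOLLOW(E)

B has no nullable alternative, so no FIRST/FOLLOW check is needed there.

No FIRST/FOLLOW conflicts found.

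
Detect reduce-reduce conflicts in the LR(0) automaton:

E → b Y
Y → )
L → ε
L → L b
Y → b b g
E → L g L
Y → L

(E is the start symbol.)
Augment with E' → E and build the canonical LR(0) collection (I0 = CLOSURE({[E' → . E]}), then GOTO on every symbol after a dot until no new states appear). It has 13 states:
  I0: { [E → . L g L], [E → . b Y], [E' → . E], [L → . L b], [L → .] }  — shift, reduce
  I1: { [E' → E .] }  — accept
  I2: { [E → L . g L], [L → L . b] }  — shift
  I3: { [E → b . Y], [L → . L b], [L → .], [Y → . )], [Y → . L], [Y → . b b g] }  — shift, reduce
  I4: { [Y → ) .] }  — reduce
  I5: { [L → L . b], [Y → L .] }  — shift, reduce
  I6: { [E → b Y .] }  — reduce
  I7: { [Y → b . b g] }  — shift
  I8: { [Y → b b . g] }  — shift
  I9: { [Y → b b g .] }  — reduce
  I10: { [L → L b .] }  — reduce
  I11: { [E → L g . L], [L → . L b], [L → .] }  — reduce
  I12: { [E → L g L .], [L → L . b] }  — shift, reduce

No state contains more than one complete item.

Answer: No reduce-reduce conflicts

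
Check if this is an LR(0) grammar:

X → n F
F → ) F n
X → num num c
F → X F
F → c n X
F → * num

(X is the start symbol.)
Augment with X' → X and build the canonical LR(0) collection (I0 = CLOSURE({[X' → . X]}), then GOTO on every symbol after a dot until no new states appear). It has 17 states:
  I0: { [X → . n F], [X → . num num c], [X' → . X] }  — shift
  I1: { [X' → X .] }  — accept
  I2: { [F → . ) F n], [F → . * num], [F → . X F], [F → . c n X], [X → . n F], [X → . num num c], [X → n . F] }  — shift
  I3: { [X → num . num c] }  — shift
  I4: { [X → num num . c] }  — shift
  I5: { [X → num num c .] }  — reduce
  I6: { [F → ) . F n], [F → . ) F n], [F → . * num], [F → . X F], [F → . c n X], [X → . n F], [X → . num num c] }  — shift
  I7: { [F → * . num] }  — shift
  I8: { [X → n F .] }  — reduce
  I9: { [F → . ) F n], [F → . * num], [F → . X F], [F → . c n X], [F → X . F], [X → . n F], [X → . num num c] }  — shift
  I10: { [F → c . n X] }  — shift
  I11: { [F → c n . X], [X → . n F], [X → . num num c] }  — shift
  I12: { [F → c n X .] }  — reduce
  I13: { [F → X F .] }  — reduce
  I14: { [F → * num .] }  — reduce
  I15: { [F → ) F . n] }  — shift
  I16: { [F → ) F n .] }  — reduce

Every state is either a pure shift/goto state or contains exactly one complete item and nothing to shift — no conflicts. The grammar is LR(0).

Answer: Yes, the grammar is LR(0)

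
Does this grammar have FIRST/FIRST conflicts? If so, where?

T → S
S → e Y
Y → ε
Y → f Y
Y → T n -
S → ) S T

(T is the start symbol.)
A FIRST/FIRST conflict occurs when two productions N → α and N → β for the same non-terminal have FIRST(α) ∩ FIRST(β) ≠ ∅ (with ε ∈ FIRST of a nullable right-hand side, so two nullable alternatives also conflict).

FIRST sets of the non-terminals at (or reachable through a nullable prefix from) the front of some alternative:
  FIRST(T) = { ')', 'e' }

Productions for S:
  S → e Y: FIRST = { 'e' }
  S → ) S T: FIRST = { ')' }
Productions for Y:
  Y → ε: FIRST = { ε }
  Y → f Y: FIRST = { 'f' }
  Y → T n -: FIRST = { ')', 'e' }
T has only one production, so no FIRST/FIRST conflict is possible there.

All alternatives of each non-terminal have pairwise disjoint FIRST sets.

Answer: No FIRST/FIRST conflicts.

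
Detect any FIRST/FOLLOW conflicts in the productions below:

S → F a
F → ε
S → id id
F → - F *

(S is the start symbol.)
A FIRST/FOLLOW conflict occurs when a non-terminal N has a nullable alternative N → β (β ⇒* ε) and another alternative N → α with FIRST(α) ∩ FOLLOW(N) ≠ ∅: on such a lookahead the parser cannot decide between expanding α and letting N vanish via β.

Nullable non-terminals: F.

F: nullable alternative(s) F → ε; FOLLOW(F) = { '*', 'a' }
  F → ε: FIRST \ {ε} = { } — this is the only nullable alternative, skip
  F → - F *: FIRST \ {ε} = { '-' } — disjoint from FOLLOW(F)

S has no nullable alternative, so no FIRST/FOLLOW check is needed there.

No FIRST/FOLLOW conflicts found.

Answer: No FIRST/FOLLOW conflicts.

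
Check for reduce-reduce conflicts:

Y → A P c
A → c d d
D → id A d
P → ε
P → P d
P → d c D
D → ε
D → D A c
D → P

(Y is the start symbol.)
A reduce-reduce conflict occurs when an LR(0) state has two complete items [A → α .] and [B → β .] — both call for a reduction, and with no lookahead the parser cannot choose between them.

Augment with Y' → Y and build the canonical LR(0) collection (I0 = CLOSURE({[Y' → . Y]}), then GOTO on every symbol after a dot until no new states appear). It has 18 states:
  I0: { [A → . c d d], [Y → . A P c], [Y' → . Y] }  — shift
  I1: { [P → . P d], [P → . d c D], [P → .], [Y → A . P c] }  — shift, reduce
  I2: { [Y' → Y .] }  — accept
  I3: { [A → c . d d] }  — shift
  I4: { [A → c d . d] }  — shift
  I5: { [A → c d d .] }  — reduce
  I6: { [P → P . d], [Y → A P . c] }  — shift
  I7: { [P → d . c D] }  — shift
  I8: { [D → . D A c], [D → . P], [D → . id A d], [D → .], [P → . P d], [P → . d c D], [P → .], [P → d c . D] }  — shift, 2 reduces
  I9: { [A → . c d d], [D → D . A c], [P → d c D .] }  — shift, reduce
  I10: { [D → P .], [P → P . d] }  — shift, reduce
  I11: { [A → . c d d], [D → id . A d] }  — shift
  I12: { [D → id A . d] }  — shift
  I13: { [D → id A d .] }  — reduce
  I14: { [P → P d .] }  — reduce
  I15: { [D → D A . c] }  — shift
  I16: { [D → D A c .] }  — reduce
  I17: { [Y → A P c .] }  — reduce

I8 contains complete items [D → .], [P → .] — reduce-reduce conflict.

Answer: Yes — I8: [D → .] vs [P → .]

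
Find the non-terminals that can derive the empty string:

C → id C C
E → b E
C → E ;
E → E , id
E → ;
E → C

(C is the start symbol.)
A non-terminal is nullable if it can derive ε (the empty string): either it has an ε-production, or it has a production whose right-hand side consists entirely of nullable non-terminals.

There are no ε-productions, so no non-terminal can derive ε.
No non-terminals are nullable.

Answer: None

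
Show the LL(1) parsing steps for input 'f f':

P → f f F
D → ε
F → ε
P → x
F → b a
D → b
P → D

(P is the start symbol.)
LL(1) parsing maintains a stack (initially the start symbol over $) and the input. At each step: if the stack top is a terminal, match it against the current input token; if it is a non-terminal N, replace it with the RHS of M[N, lookahead] (the unique production whose predict set contains the lookahead).

Stack is shown with the top on the left.

Stack    Input  Action
----------------------
P $      f f $  output P → f f F
f f F $  f f $  match 'f'
f F $    f $    match 'f'
F $      $      output F → ε
$        $      accept

The string is accepted.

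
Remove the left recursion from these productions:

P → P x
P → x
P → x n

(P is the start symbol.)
P → x P'
P → x n P'
P' → x P'
P' → ε

P is directly left-recursive. The standard transformation for
  A → A α₁ | ... | A α_m | β₁ | ... | β_n
is
  A  → β₁ A' | ... | β_n A'
  A' → α₁ A' | ... | α_m A' | ε

P → x becomes P → x P'
P → x n becomes P → x n P'
P → P x becomes P' → x P'
Add P' → ε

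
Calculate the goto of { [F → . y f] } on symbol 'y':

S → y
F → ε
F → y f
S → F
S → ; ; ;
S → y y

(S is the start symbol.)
{ [F → y . f] }

GOTO(I, 'y') = CLOSURE({ [A → αX.β] : [A → α.Xβ] ∈ I, X = 'y' })

Items with dot before 'y', with the dot advanced:
  [F → . y f] → [F → y . f]
Closure adds nothing (no advanced item has the dot before a non-terminal).

GOTO = { [F → y . f] }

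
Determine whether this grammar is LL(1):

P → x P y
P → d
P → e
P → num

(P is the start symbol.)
Yes, the grammar is LL(1).

A grammar is LL(1) if for each non-terminal N with multiple productions, the predict sets of those productions are pairwise disjoint, where PREDICT(N → α) = (FIRST(α) \ {ε}) ∪ (FOLLOW(N) if α ⇒* ε).

For P:
  PREDICT(P → x P y) = { 'x' }
  PREDICT(P → d) = { 'd' }
  PREDICT(P → e) = { 'e' }
  PREDICT(P → num) = { 'num' }

All predict sets are disjoint. The grammar IS LL(1).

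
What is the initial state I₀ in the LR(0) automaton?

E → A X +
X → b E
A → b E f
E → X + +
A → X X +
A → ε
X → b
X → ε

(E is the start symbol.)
First, augment the grammar with E' → E
I₀ = CLOSURE({ [E' → . E] }):
  [E' → . E] has the dot before E: add [E → . A X +], [E → . X + +]
  [E → . A X +] has the dot before A: add [A → . b E f], [A → . X X +], [A → .]
  [E → . X + +] has the dot before X: add [X → . b E], [X → . b], [X → .]
No further items can be added.

I₀ = { [A → . X X +], [A → . b E f], [A → .], [E → . A X +], [E → . X + +], [E' → . E], [X → . b E], [X → . b], [X → .] }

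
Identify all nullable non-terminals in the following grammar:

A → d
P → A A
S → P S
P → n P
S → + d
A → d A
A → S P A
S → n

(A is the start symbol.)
A non-terminal is nullable if it can derive ε (the empty string): either it has an ε-production, or it has a production whose right-hand side consists entirely of nullable non-terminals.

There are no ε-productions, so no non-terminal can derive ε.
No non-terminals are nullable.

Answer: None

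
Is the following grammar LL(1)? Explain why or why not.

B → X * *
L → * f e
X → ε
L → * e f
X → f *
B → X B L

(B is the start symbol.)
No. Predict set conflict for B: { '*', 'f' }

A grammar is LL(1) if for each non-terminal N with multiple productions, the predict sets of those productions are pairwise disjoint, where PREDICT(N → α) = (FIRST(α) \ {ε}) ∪ (FOLLOW(N) if α ⇒* ε).

Relevant sets:
  FIRST(X) = { 'f', ε }
  FIRST(B) = { '*', 'f' }
  FOLLOW(X) = { '*', 'f' }

For B:
  PREDICT(B → X '*' '*') = { '*', 'f' }
  PREDICT(B → X B L) = { '*', 'f' }
For L:
  PREDICT(L → '*' f e) = { '*' }
  PREDICT(L → '*' e f) = { '*' }
For X:
  PREDICT(X → ε) = { '*', 'f' }
  PREDICT(X → f '*') = { 'f' }

Conflict found: Predict set conflict for B: { '*', 'f' }
The grammar is NOT LL(1).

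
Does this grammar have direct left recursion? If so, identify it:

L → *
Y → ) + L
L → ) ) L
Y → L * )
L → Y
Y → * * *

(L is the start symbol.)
Direct left recursion occurs when N → N α for some non-terminal N (the right-hand side begins with the left-hand side itself).

L → *: starts with '*'
Y → ) + L: starts with ')'
L → ) ) L: starts with ')'
Y → L * ): starts with L
L → Y: starts with Y
Y → * * *: starts with '*'

No direct left recursion found.

Answer: No direct left recursion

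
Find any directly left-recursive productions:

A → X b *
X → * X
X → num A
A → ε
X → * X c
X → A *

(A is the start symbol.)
Direct left recursion occurs when N → N α for some non-terminal N (the right-hand side begins with the left-hand side itself).

A → X b *: starts with X
X → * X: starts with '*'
X → num A: starts with num
A → ε: starts with ε
X → * X c: starts with '*'
X → A *: starts with A

No direct left recursion found.

Answer: No direct left recursion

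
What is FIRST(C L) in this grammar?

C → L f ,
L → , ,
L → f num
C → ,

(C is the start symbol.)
FIRST sets of the non-terminals involved (from the grammar, by fixed-point iteration):
  FIRST(C) = { ',', 'f' }

To compute FIRST(C L), process the symbols left to right:
Symbol C is a non-terminal. Add FIRST(C) \ {ε} = { ',', 'f' }
C is not nullable (ε ∉ FIRST(C)), so stop here.
FIRST(C L) = { ',', 'f' }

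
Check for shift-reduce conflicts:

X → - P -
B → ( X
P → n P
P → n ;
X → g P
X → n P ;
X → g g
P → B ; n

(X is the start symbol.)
Augment with X' → X and build the canonical LR(0) collection (I0 = CLOSURE({[X' → . X]}), then GOTO on every symbol after a dot until no new states appear). It has 19 states:
  I0: { [X → . - P -], [X → . g P], [X → . g g], [X → . n P ;], [X' → . X] }  — shift
  I1: { [B → . ( X], [P → . B ; n], [P → . n ;], [P → . n P], [X → - . P -] }  — shift
  I2: { [X' → X .] }  — accept
  I3: { [B → . ( X], [P → . B ; n], [P → . n ;], [P → . n P], [X → g . P], [X → g . g] }  — shift
  I4: { [B → . ( X], [P → . B ; n], [P → . n ;], [P → . n P], [X → n . P ;] }  — shift
  I5: { [B → ( . X], [X → . - P -], [X → . g P], [X → . g g], [X → . n P ;] }  — shift
  I6: { [P → B . ; n] }  — shift
  I7: { [X → n P . ;] }  — shift
  I8: { [B → . ( X], [P → . B ; n], [P → . n ;], [P → . n P], [P → n . ;], [P → n . P] }  — shift
  I9: { [P → n ; .] }  — reduce
  I10: { [P → n P .] }  — reduce
  I11: { [X → n P ; .] }  — reduce
  I12: { [P → B ; . n] }  — shift
  I13: { [P → B ; n .] }  — reduce
  I14: { [B → ( X .] }  — reduce
  I15: { [X → g P .] }  — reduce
  I16: { [X → g g .] }  — reduce
  I17: { [X → - P . -] }  — shift
  I18: { [X → - P - .] }  — reduce

No state contains both a complete item and a shift item.

Answer: No shift-reduce conflicts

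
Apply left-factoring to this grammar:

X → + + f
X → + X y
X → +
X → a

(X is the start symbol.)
X → + X'
X' → + f
X' → X y
X' → ε
X → a

Left-factoring transforms A → αβ₁ | αβ₂ into A → αA' and A' → β₁ | β₂
(α is the longest common prefix among the alternatives). Repeat until
no nonterminal has two alternatives with a common prefix.

Round 1: X has alternatives sharing prefix '+'. Introduce X': X → + X'
  Add: X' → + f
  Add: X' → X y
  Add: X' → ε

No remaining common prefixes — done.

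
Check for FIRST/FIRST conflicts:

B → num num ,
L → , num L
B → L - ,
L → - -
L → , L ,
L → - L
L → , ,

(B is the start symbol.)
Yes. L → ',' num L / L → ',' L ',' on { ',' }; L → ',' num L / L → ',' ',' on { ',' }; L → '-' '-' / L → '-' L on { '-' }; L → ',' L ',' / L → ',' ',' on { ',' }

FIRST sets of the non-terminals at (or reachable through a nullable prefix from) the front of some alternative:
  FIRST(L) = { ',', '-' }

Productions for B:
  B → num num ,: FIRST = { 'num' }
  B → L - ,: FIRST = { ',', '-' }
Productions for L:
  L → , num L: FIRST = { ',' }
  L → - -: FIRST = { '-' }
  L → , L ,: FIRST = { ',' }
  L → - L: FIRST = { '-' }
  L → , ,: FIRST = { ',' }

Conflict for L: L → , num L and L → , L ,
  Overlap: { ',' }
Conflict for L: L → , num L and L → , ,
  Overlap: { ',' }
Conflict for L: L → - - and L → - L
  Overlap: { '-' }
Conflict for L: L → , L , and L → , ,
  Overlap: { ',' }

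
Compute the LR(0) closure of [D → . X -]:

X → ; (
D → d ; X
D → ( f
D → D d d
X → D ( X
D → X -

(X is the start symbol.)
Start with: [D → . X -]
  [D → . X -] has the dot before X: add [X → . ; (], [X → . D ( X]
  [X → . D ( X] has the dot before D: add [D → . d ; X], [D → . ( f], [D → . D d d]
No further items can be added.

CLOSURE = { [D → . ( f], [D → . D d d], [D → . X -], [D → . d ; X], [X → . ; (], [X → . D ( X] }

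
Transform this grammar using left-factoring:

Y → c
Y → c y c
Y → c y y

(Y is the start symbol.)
Left-factoring transforms A → αβ₁ | αβ₂ into A → αA' and A' → β₁ | β₂
(α is the longest common prefix among the alternatives). Repeat until
no nonterminal has two alternatives with a common prefix.

Round 1: Y has alternatives sharing prefix 'c'. Introduce Y': Y → c Y'
  Add: Y' → ε
  Add: Y' → y c
  Add: Y' → y y

Round 2: Y' has alternatives sharing prefix 'y'. Introduce Y'': Y' → y Y''
  Add: Y'' → c
  Add: Y'' → y

No remaining common prefixes — done.

Resulting grammar:
Y → c Y'
Y' → ε
Y' → y Y''
Y'' → c
Y'' → y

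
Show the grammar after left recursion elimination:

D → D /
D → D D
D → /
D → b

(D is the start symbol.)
D is directly left-recursive. The standard transformation for
  A → A α₁ | ... | A α_m | β₁ | ... | β_n
is
  A  → β₁ A' | ... | β_n A'
  A' → α₁ A' | ... | α_m A' | ε

D → / becomes D → / D'
D → b becomes D → b D'
D → D / becomes D' → / D'
D → D D becomes D' → D D'
Add D' → ε

Resulting grammar:
D → / D'
D → b D'
D' → / D'
D' → D D'
D' → ε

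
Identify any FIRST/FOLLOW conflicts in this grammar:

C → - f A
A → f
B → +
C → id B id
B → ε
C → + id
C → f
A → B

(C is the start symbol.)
Nullable non-terminals: A, B.
FIRST sets used below: FIRST(B) = { '+', ε }

A: nullable alternative(s) A → B; FOLLOW(A) = { $ }
  A → f: FIRST \ {ε} = { 'f' } — disjoint from FOLLOW(A)
  A → B: FIRST \ {ε} = { '+' } — this is the only nullable alternative, skip

B: nullable alternative(s) B → ε; FOLLOW(B) = { $, 'id' }
  B → +: FIRST \ {ε} = { '+' } — disjoint from FOLLOW(B)
  B → ε: FIRST \ {ε} = { } — this is the only nullable alternative, skip

C has no nullable alternative, so no FIRST/FOLLOW check is needed there.

No FIRST/FOLLOW conflicts found.

Answer: No FIRST/FOLLOW conflicts.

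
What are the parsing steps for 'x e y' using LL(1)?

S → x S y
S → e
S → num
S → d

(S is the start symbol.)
Stack is shown with the top on the left.

Stack    Input    Action
------------------------
S $      x e y $  output S → x S y
x S y $  x e y $  match 'x'
S y $    e y $    output S → e
e y $    e y $    match 'e'
y $      y $      match 'y'
$        $        accept

The string is accepted.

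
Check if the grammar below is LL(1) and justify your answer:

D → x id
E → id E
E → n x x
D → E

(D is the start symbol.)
A grammar is LL(1) if for each non-terminal N with multiple productions, the predict sets of those productions are pairwise disjoint, where PREDICT(N → α) = (FIRST(α) \ {ε}) ∪ (FOLLOW(N) if α ⇒* ε).

Relevant sets:
  FIRST(E) = { 'id', 'n' }

For D:
  PREDICT(D → x id) = { 'x' }
  PREDICT(D → E) = { 'id', 'n' }
For E:
  PREDICT(E → id E) = { 'id' }
  PREDICT(E → n x x) = { 'n' }

All predict sets are disjoint. The grammar IS LL(1).

Answer: Yes, the grammar is LL(1).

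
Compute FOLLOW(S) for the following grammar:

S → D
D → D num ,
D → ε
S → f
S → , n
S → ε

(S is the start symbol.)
{ $ }

S is the start symbol, so $ ∈ FOLLOW(S).
S does not occur on any right-hand side.

Taking the union: FOLLOW(S) = { $ }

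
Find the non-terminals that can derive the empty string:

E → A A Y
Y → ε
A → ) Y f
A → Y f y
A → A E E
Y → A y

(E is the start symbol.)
ε-productions: Y → ε
So Y is immediately nullable.
No further non-terminal can be added: every production for the remaining non-terminals contains a terminal or a non-nullable non-terminal.
Nullable = { 'Y' }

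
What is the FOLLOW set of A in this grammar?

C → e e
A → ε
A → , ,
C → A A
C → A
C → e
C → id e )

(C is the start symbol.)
{ $, ',' }

In C → A A: A is followed by A, add FIRST(A) \ {ε} = { ',' }
  A is nullable, so also add FOLLOW(C)
In C → A A: A is at the end, add FOLLOW(C)
In C → A: A is at the end, add FOLLOW(C)

The FOLLOW sets referred to above (computed the same way, to a fixed point):
  FOLLOW(C) = { $ }

Taking the union: FOLLOW(A) = { $, ',' }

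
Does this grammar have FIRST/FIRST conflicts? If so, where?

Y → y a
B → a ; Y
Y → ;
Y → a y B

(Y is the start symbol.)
No FIRST/FIRST conflicts.

A FIRST/FIRST conflict occurs when two productions N → α and N → β for the same non-terminal have FIRST(α) ∩ FIRST(β) ≠ ∅ (with ε ∈ FIRST of a nullable right-hand side, so two nullable alternatives also conflict).

Productions for Y:
  Y → y a: FIRST = { 'y' }
  Y → ;: FIRST = { ';' }
  Y → a y B: FIRST = { 'a' }
B has only one production, so no FIRST/FIRST conflict is possible there.

All alternatives of each non-terminal have pairwise disjoint FIRST sets.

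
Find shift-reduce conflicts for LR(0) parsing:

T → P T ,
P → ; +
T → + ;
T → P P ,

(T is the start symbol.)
Augment with T' → T and build the canonical LR(0) collection (I0 = CLOSURE({[T' → . T]}), then GOTO on every symbol after a dot until no new states appear). It has 11 states:
  I0: { [P → . ; +], [T → . + ;], [T → . P P ,], [T → . P T ,], [T' → . T] }  — shift
  I1: { [T → + . ;] }  — shift
  I2: { [P → ; . +] }  — shift
  I3: { [P → . ; +], [T → . + ;], [T → . P P ,], [T → . P T ,], [T → P . P ,], [T → P . T ,] }  — shift
  I4: { [T' → T .] }  — accept
  I5: { [P → . ; +], [T → . + ;], [T → . P P ,], [T → . P T ,], [T → P . P ,], [T → P . T ,], [T → P P . ,] }  — shift
  I6: { [T → P T . ,] }  — shift
  I7: { [T → P T , .] }  — reduce
  I8: { [T → P P , .] }  — reduce
  I9: { [P → ; + .] }  — reduce
  I10: { [T → + ; .] }  — reduce

No state contains both a complete item and a shift item.

Answer: No shift-reduce conflicts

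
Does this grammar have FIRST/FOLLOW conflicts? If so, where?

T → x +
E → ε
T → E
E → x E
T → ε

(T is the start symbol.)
Nullable non-terminals: E, T.
FIRST sets used below: FIRST(E) = { 'x', ε }

E: nullable alternative(s) E → ε; FOLLOW(E) = { $ }
  E → ε: FIRST \ {ε} = { } — this is the only nullable alternative, skip
  E → x E: FIRST \ {ε} = { 'x' } — disjoint from FOLLOW(E)

T: nullable alternative(s) T → E, T → ε; FOLLOW(T) = { $ }
  T → x +: FIRST \ {ε} = { 'x' } — disjoint from FOLLOW(T)
  T → E: FIRST \ {ε} = { 'x' } — disjoint from FOLLOW(T)
  T → ε: FIRST \ {ε} = { } — disjoint from FOLLOW(T)

No FIRST/FOLLOW conflicts found.

Answer: No FIRST/FOLLOW conflicts.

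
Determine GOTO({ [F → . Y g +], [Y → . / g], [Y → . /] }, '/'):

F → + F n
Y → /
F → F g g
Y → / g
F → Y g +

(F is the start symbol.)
GOTO(I, '/') = CLOSURE({ [A → αX.β] : [A → α.Xβ] ∈ I, X = '/' })

Items with dot before '/', with the dot advanced:
  [Y → . /] → [Y → / .]
  [Y → . / g] → [Y → / . g]
Closure adds nothing (no advanced item has the dot before a non-terminal).

GOTO = { [Y → / . g], [Y → / .] }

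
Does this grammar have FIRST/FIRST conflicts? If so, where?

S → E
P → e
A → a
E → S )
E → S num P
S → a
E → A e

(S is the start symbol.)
FIRST sets of the non-terminals at (or reachable through a nullable prefix from) the front of some alternative:
  FIRST(E) = { 'a' }
  FIRST(S) = { 'a' }
  FIRST(A) = { 'a' }

Productions for S:
  S → E: FIRST = { 'a' }
  S → a: FIRST = { 'a' }
Productions for E:
  E → S ): FIRST = { 'a' }
  E → S num P: FIRST = { 'a' }
  E → A e: FIRST = { 'a' }
P, A have only one production, so no FIRST/FIRST conflict is possible there.

Conflict for S: S → E and S → a
  Overlap: { 'a' }
Conflict for E: E → S ) and E → S num P
  Overlap: { 'a' }
Conflict for E: E → S ) and E → A e
  Overlap: { 'a' }
Conflict for E: E → S num P and E → A e
  Overlap: { 'a' }

Answer: Yes. S → E / S → a on { 'a' }; E → S ')' / E → S num P on { 'a' }; E → S ')' / E → A e on { 'a' }; E → S num P / E → A e on { 'a' }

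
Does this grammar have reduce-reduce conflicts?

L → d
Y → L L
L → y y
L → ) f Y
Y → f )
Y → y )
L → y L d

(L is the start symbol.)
No reduce-reduce conflicts

A reduce-reduce conflict occurs when an LR(0) state has two complete items [A → α .] and [B → β .] — both call for a reduction, and with no lookahead the parser cannot choose between them.

Augment with L' → L and build the canonical LR(0) collection (I0 = CLOSURE({[L' → . L]}), then GOTO on every symbol after a dot until no new states appear). It has 16 states:
  I0: { [L → . ) f Y], [L → . d], [L → . y L d], [L → . y y], [L' → . L] }  — shift
  I1: { [L → ) . f Y] }  — shift
  I2: { [L' → L .] }  — accept
  I3: { [L → d .] }  — reduce
  I4: { [L → . ) f Y], [L → . d], [L → . y L d], [L → . y y], [L → y . L d], [L → y . y] }  — shift
  I5: { [L → y L . d] }  — shift
  I6: { [L → . ) f Y], [L → . d], [L → . y L d], [L → . y y], [L → y . L d], [L → y . y], [L → y y .] }  — shift, reduce
  I7: { [L → y L d .] }  — reduce
  I8: { [L → ) f . Y], [L → . ) f Y], [L → . d], [L → . y L d], [L → . y y], [Y → . L L], [Y → . f )], [Y → . y )] }  — shift
  I9: { [L → . ) f Y], [L → . d], [L → . y L d], [L → . y y], [Y → L . L] }  — shift
  I10: { [L → ) f Y .] }  — reduce
  I11: { [Y → f . )] }  — shift
  I12: { [L → . ) f Y], [L → . d], [L → . y L d], [L → . y y], [L → y . L d], [L → y . y], [Y → y . )] }  — shift
  I13: { [L → ) . f Y], [Y → y ) .] }  — shift, reduce
  I14: { [Y → f ) .] }  — reduce
  I15: { [Y → L L .] }  — reduce

No state contains more than one complete item.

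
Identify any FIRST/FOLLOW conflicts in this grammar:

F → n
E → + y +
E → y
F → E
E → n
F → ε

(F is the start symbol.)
No FIRST/FOLLOW conflicts.

A FIRST/FOLLOW conflict occurs when a non-terminal N has a nullable alternative N → β (β ⇒* ε) and another alternative N → α with FIRST(α) ∩ FOLLOW(N) ≠ ∅: on such a lookahead the parser cannot decide between expanding α and letting N vanish via β.

Nullable non-terminals: F.
FIRST sets used below: FIRST(E) = { '+', 'n', 'y' }

F: nullable alternative(s) F → ε; FOLLOW(F) = { $ }
  F → n: FIRST \ {ε} = { 'n' } — disjoint from FOLLOW(F)
  F → E: FIRST \ {ε} = { '+', 'n', 'y' } — disjoint from FOLLOW(F)
  F → ε: FIRST \ {ε} = { } — this is the only nullable alternative, skip

E has no nullable alternative, so no FIRST/FOLLOW check is needed there.

No FIRST/FOLLOW conflicts found.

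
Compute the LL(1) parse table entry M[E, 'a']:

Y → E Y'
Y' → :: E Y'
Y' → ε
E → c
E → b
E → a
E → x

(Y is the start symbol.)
E → a

To find M[E, 'a'], we find productions for E where 'a' is in the predict set (PREDICT(N → α) = (FIRST(α) \ {ε}) ∪ (FOLLOW(N) if α ⇒* ε)).

E → c: PREDICT = { 'c' }
E → b: PREDICT = { 'b' }
E → a: PREDICT = { 'a' }
  'a' is in predict set, so this production goes in M[E, 'a']
E → x: PREDICT = { 'x' }

M[E, 'a'] = E → a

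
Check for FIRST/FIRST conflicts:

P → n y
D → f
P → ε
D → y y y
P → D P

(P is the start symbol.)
A FIRST/FIRST conflict occurs when two productions N → α and N → β for the same non-terminal have FIRST(α) ∩ FIRST(β) ≠ ∅ (with ε ∈ FIRST of a nullable right-hand side, so two nullable alternatives also conflict).

FIRST sets of the non-terminals at (or reachable through a nullable prefix from) the front of some alternative:
  FIRST(D) = { 'f', 'y' }

Productions for P:
  P → n y: FIRST = { 'n' }
  P → ε: FIRST = { ε }
  P → D P: FIRST = { 'f', 'y' }
Productions for D:
  D → f: FIRST = { 'f' }
  D → y y y: FIRST = { 'y' }

All alternatives of each non-terminal have pairwise disjoint FIRST sets.

Answer: No FIRST/FIRST conflicts.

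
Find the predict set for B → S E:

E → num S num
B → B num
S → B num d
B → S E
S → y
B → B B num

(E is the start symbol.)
PREDICT(B → S E) = (FIRST(RHS) \ {ε}) ∪ (FOLLOW(B) if ε ∈ FIRST(RHS), i.e. RHS ⇒* ε)
FIRST(S) = { 'y' }
FIRST(S E) = { 'y' }
ε ∉ FIRST(S E), so FOLLOW(B) is not added.
PREDICT(B → S E) = { 'y' }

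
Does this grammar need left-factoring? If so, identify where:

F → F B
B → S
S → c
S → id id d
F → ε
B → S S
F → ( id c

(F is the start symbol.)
Yes, B has productions with common prefix 'S'

Left-factoring is needed when two productions for the same non-terminal
share a common prefix on the right-hand side.

Productions for F:
  F → F B
  F → ε
  F → ( id c
Productions for B:
  B → S
  B → S S
Productions for S:
  S → c
  S → id id d

Found common prefix 'S' in productions for B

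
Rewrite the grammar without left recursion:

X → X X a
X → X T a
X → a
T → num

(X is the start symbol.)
X → a X'
X' → X a X'
X' → T a X'
X' → ε
T → num

X is directly left-recursive. The standard transformation for
  A → A α₁ | ... | A α_m | β₁ | ... | β_n
is
  A  → β₁ A' | ... | β_n A'
  A' → α₁ A' | ... | α_m A' | ε

X → a becomes X → a X'
X → X X a becomes X' → X a X'
X → X T a becomes X' → T a X'
Add X' → ε

Productions for other non-terminals are unchanged:
  T → num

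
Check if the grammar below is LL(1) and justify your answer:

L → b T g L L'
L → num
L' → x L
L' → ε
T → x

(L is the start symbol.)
Relevant sets:
  FOLLOW(L') = { $, 'x' }

For L:
  PREDICT(L → b T g L L') = { 'b' }
  PREDICT(L → num) = { 'num' }
For L':
  PREDICT(L' → x L) = { 'x' }
  PREDICT(L' → ε) = { $, 'x' }
T has a single production, so nothing to check there.

Conflict found: Predict set conflict for L': { 'x' }
The grammar is NOT LL(1).

Answer: No. Predict set conflict for L': { 'x' }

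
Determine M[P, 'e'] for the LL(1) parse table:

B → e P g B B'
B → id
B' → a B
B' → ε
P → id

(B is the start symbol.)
To find M[P, 'e'], we find productions for P where 'e' is in the predict set (PREDICT(N → α) = (FIRST(α) \ {ε}) ∪ (FOLLOW(N) if α ⇒* ε)).

P → id: PREDICT = { 'id' }

M[P, 'e'] is empty (no production applies)

Answer: Empty (error entry)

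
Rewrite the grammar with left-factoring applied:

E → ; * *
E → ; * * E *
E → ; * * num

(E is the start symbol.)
E → ; * * E'
E' → ε
E' → E *
E' → num

Left-factoring transforms A → αβ₁ | αβ₂ into A → αA' and A' → β₁ | β₂
(α is the longest common prefix among the alternatives). Repeat until
no nonterminal has two alternatives with a common prefix.

Round 1: E has alternatives sharing prefix '; * *'. Introduce E': E → ; * * E'
  Add: E' → ε
  Add: E' → E *
  Add: E' → num

No remaining common prefixes — done.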